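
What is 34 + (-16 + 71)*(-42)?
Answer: -2276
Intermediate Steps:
34 + (-16 + 71)*(-42) = 34 + 55*(-42) = 34 - 2310 = -2276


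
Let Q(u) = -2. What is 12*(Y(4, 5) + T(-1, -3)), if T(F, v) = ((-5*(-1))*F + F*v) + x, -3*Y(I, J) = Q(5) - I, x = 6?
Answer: 72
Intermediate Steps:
Y(I, J) = ⅔ + I/3 (Y(I, J) = -(-2 - I)/3 = ⅔ + I/3)
T(F, v) = 6 + 5*F + F*v (T(F, v) = ((-5*(-1))*F + F*v) + 6 = ((-1*(-5))*F + F*v) + 6 = (5*F + F*v) + 6 = 6 + 5*F + F*v)
12*(Y(4, 5) + T(-1, -3)) = 12*((⅔ + (⅓)*4) + (6 + 5*(-1) - 1*(-3))) = 12*((⅔ + 4/3) + (6 - 5 + 3)) = 12*(2 + 4) = 12*6 = 72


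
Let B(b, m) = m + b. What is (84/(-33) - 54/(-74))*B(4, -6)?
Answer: 1478/407 ≈ 3.6315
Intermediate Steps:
B(b, m) = b + m
(84/(-33) - 54/(-74))*B(4, -6) = (84/(-33) - 54/(-74))*(4 - 6) = (84*(-1/33) - 54*(-1/74))*(-2) = (-28/11 + 27/37)*(-2) = -739/407*(-2) = 1478/407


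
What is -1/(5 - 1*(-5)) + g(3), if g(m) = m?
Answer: 29/10 ≈ 2.9000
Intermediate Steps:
-1/(5 - 1*(-5)) + g(3) = -1/(5 - 1*(-5)) + 3 = -1/(5 + 5) + 3 = -1/10 + 3 = 29/10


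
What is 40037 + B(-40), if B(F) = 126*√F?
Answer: 40037 + 252*I*√10 ≈ 40037.0 + 796.89*I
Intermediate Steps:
40037 + B(-40) = 40037 + 126*√(-40) = 40037 + 126*(2*I*√10) = 40037 + 252*I*√10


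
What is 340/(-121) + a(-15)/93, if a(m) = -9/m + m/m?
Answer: -157132/56265 ≈ -2.7927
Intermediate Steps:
a(m) = 1 - 9/m (a(m) = -9/m + 1 = 1 - 9/m)
340/(-121) + a(-15)/93 = 340/(-121) + ((-9 - 15)/(-15))/93 = 340*(-1/121) - 1/15*(-24)*(1/93) = -340/121 + (8/5)*(1/93) = -340/121 + 8/465 = -157132/56265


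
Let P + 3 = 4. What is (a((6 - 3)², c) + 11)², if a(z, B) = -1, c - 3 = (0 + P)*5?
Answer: 100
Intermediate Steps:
P = 1 (P = -3 + 4 = 1)
c = 8 (c = 3 + (0 + 1)*5 = 3 + 1*5 = 3 + 5 = 8)
(a((6 - 3)², c) + 11)² = (-1 + 11)² = 10² = 100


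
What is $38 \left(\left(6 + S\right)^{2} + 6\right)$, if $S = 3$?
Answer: $3306$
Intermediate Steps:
$38 \left(\left(6 + S\right)^{2} + 6\right) = 38 \left(\left(6 + 3\right)^{2} + 6\right) = 38 \left(9^{2} + 6\right) = 38 \left(81 + 6\right) = 38 \cdot 87 = 3306$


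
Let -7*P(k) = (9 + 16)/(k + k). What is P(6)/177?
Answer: -25/14868 ≈ -0.0016815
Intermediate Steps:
P(k) = -25/(14*k) (P(k) = -(9 + 16)/(7*(k + k)) = -25/(7*(2*k)) = -25*1/(2*k)/7 = -25/(14*k))
P(6)/177 = -25/14/6/177 = -25/14*⅙*(1/177) = -25/84*1/177 = -25/14868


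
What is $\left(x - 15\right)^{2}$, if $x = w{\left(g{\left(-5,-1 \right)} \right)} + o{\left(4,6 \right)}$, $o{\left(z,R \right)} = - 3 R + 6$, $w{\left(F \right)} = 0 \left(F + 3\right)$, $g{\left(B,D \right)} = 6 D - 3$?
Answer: $729$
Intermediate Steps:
$g{\left(B,D \right)} = -3 + 6 D$
$w{\left(F \right)} = 0$ ($w{\left(F \right)} = 0 \left(3 + F\right) = 0$)
$o{\left(z,R \right)} = 6 - 3 R$
$x = -12$ ($x = 0 + \left(6 - 18\right) = 0 - 12 = -12$)
$\left(x - 15\right)^{2} = \left(-12 - 15\right)^{2} = \left(-27\right)^{2} = 729$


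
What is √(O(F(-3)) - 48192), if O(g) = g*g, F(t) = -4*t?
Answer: 4*I*√3003 ≈ 219.2*I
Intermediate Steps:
O(g) = g²
√(O(F(-3)) - 48192) = √((-4*(-3))² - 48192) = √(12² - 48192) = √(144 - 48192) = √(-48048) = 4*I*√3003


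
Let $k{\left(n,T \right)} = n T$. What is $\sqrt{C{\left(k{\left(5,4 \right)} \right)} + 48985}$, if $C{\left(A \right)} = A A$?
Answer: $\sqrt{49385} \approx 222.23$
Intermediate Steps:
$k{\left(n,T \right)} = T n$
$C{\left(A \right)} = A^{2}$
$\sqrt{C{\left(k{\left(5,4 \right)} \right)} + 48985} = \sqrt{\left(4 \cdot 5\right)^{2} + 48985} = \sqrt{20^{2} + 48985} = \sqrt{400 + 48985} = \sqrt{49385}$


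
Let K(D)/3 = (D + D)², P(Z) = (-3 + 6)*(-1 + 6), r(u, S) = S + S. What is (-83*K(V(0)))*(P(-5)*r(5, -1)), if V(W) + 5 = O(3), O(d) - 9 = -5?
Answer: 29880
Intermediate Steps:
r(u, S) = 2*S
O(d) = 4 (O(d) = 9 - 5 = 4)
V(W) = -1 (V(W) = -5 + 4 = -1)
P(Z) = 15 (P(Z) = 3*5 = 15)
K(D) = 12*D² (K(D) = 3*(D + D)² = 3*(2*D)² = 3*(4*D²) = 12*D²)
(-83*K(V(0)))*(P(-5)*r(5, -1)) = (-996*(-1)²)*(15*(2*(-1))) = (-996)*(15*(-2)) = -83*12*(-30) = -996*(-30) = 29880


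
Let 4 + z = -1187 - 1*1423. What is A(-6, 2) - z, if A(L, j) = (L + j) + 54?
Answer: 2664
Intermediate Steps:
A(L, j) = 54 + L + j
z = -2614 (z = -4 + (-1187 - 1*1423) = -4 + (-1187 - 1423) = -4 - 2610 = -2614)
A(-6, 2) - z = (54 - 6 + 2) - 1*(-2614) = 50 + 2614 = 2664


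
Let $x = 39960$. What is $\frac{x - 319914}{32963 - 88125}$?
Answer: $\frac{139977}{27581} \approx 5.0751$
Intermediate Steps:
$\frac{x - 319914}{32963 - 88125} = \frac{39960 - 319914}{32963 - 88125} = - \frac{279954}{-55162} = \left(-279954\right) \left(- \frac{1}{55162}\right) = \frac{139977}{27581}$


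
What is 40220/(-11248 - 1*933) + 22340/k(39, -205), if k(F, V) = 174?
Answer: 132562630/1059747 ≈ 125.09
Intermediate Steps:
40220/(-11248 - 1*933) + 22340/k(39, -205) = 40220/(-11248 - 1*933) + 22340/174 = 40220/(-11248 - 933) + 22340*(1/174) = 40220/(-12181) + 11170/87 = 40220*(-1/12181) + 11170/87 = -40220/12181 + 11170/87 = 132562630/1059747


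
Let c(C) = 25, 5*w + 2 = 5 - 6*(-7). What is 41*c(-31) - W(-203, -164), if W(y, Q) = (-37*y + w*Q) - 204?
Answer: -4806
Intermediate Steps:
w = 9 (w = -2/5 + (5 - 6*(-7))/5 = -2/5 + (5 + 42)/5 = -2/5 + (1/5)*47 = -2/5 + 47/5 = 9)
W(y, Q) = -204 - 37*y + 9*Q (W(y, Q) = (-37*y + 9*Q) - 204 = -204 - 37*y + 9*Q)
41*c(-31) - W(-203, -164) = 41*25 - (-204 - 37*(-203) + 9*(-164)) = 1025 - (-204 + 7511 - 1476) = 1025 - 1*5831 = 1025 - 5831 = -4806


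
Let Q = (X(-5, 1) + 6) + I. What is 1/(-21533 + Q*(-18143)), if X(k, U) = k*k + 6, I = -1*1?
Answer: -1/674681 ≈ -1.4822e-6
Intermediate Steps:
I = -1
X(k, U) = 6 + k² (X(k, U) = k² + 6 = 6 + k²)
Q = 36 (Q = ((6 + (-5)²) + 6) - 1 = ((6 + 25) + 6) - 1 = (31 + 6) - 1 = 37 - 1 = 36)
1/(-21533 + Q*(-18143)) = 1/(-21533 + 36*(-18143)) = 1/(-21533 - 653148) = 1/(-674681) = -1/674681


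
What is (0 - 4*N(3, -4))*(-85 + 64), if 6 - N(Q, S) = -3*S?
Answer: -504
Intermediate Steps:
N(Q, S) = 6 + 3*S (N(Q, S) = 6 - (-3)*S = 6 + 3*S)
(0 - 4*N(3, -4))*(-85 + 64) = (0 - 4*(6 + 3*(-4)))*(-85 + 64) = (0 - 4*(6 - 12))*(-21) = (0 - 4*(-6))*(-21) = (0 + 24)*(-21) = 24*(-21) = -504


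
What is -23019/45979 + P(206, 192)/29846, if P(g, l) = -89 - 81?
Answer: -347420752/686144617 ≈ -0.50634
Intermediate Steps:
P(g, l) = -170
-23019/45979 + P(206, 192)/29846 = -23019/45979 - 170/29846 = -23019*1/45979 - 170*1/29846 = -23019/45979 - 85/14923 = -347420752/686144617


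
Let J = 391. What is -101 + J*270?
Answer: 105469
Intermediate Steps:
-101 + J*270 = -101 + 391*270 = -101 + 105570 = 105469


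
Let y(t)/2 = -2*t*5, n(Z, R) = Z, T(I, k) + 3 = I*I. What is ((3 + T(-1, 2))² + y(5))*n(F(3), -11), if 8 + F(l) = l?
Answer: 495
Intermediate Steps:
F(l) = -8 + l
T(I, k) = -3 + I² (T(I, k) = -3 + I*I = -3 + I²)
y(t) = -20*t (y(t) = 2*(-2*t*5) = 2*(-10*t) = -20*t)
((3 + T(-1, 2))² + y(5))*n(F(3), -11) = ((3 + (-3 + (-1)²))² - 20*5)*(-8 + 3) = ((3 + (-3 + 1))² - 100)*(-5) = ((3 - 2)² - 100)*(-5) = (1² - 100)*(-5) = (1 - 100)*(-5) = -99*(-5) = 495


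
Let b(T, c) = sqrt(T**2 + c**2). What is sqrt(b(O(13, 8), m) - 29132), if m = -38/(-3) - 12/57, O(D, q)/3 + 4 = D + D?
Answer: sqrt(-94649868 + 114*sqrt(3664186))/57 ≈ 170.48*I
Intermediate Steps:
O(D, q) = -12 + 6*D (O(D, q) = -12 + 3*(D + D) = -12 + 3*(2*D) = -12 + 6*D)
m = 710/57 (m = -38*(-1/3) - 12*1/57 = 38/3 - 4/19 = 710/57 ≈ 12.456)
sqrt(b(O(13, 8), m) - 29132) = sqrt(sqrt((-12 + 6*13)**2 + (710/57)**2) - 29132) = sqrt(sqrt((-12 + 78)**2 + 504100/3249) - 29132) = sqrt(sqrt(66**2 + 504100/3249) - 29132) = sqrt(sqrt(4356 + 504100/3249) - 29132) = sqrt(sqrt(14656744/3249) - 29132) = sqrt(2*sqrt(3664186)/57 - 29132) = sqrt(-29132 + 2*sqrt(3664186)/57)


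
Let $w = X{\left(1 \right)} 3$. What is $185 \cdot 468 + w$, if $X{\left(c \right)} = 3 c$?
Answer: $86589$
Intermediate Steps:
$w = 9$ ($w = 3 \cdot 1 \cdot 3 = 3 \cdot 3 = 9$)
$185 \cdot 468 + w = 185 \cdot 468 + 9 = 86580 + 9 = 86589$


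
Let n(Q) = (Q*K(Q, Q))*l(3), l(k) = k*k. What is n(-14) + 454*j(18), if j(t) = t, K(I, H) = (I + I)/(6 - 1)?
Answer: 44388/5 ≈ 8877.6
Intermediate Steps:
K(I, H) = 2*I/5 (K(I, H) = (2*I)/5 = (2*I)*(1/5) = 2*I/5)
l(k) = k**2
n(Q) = 18*Q**2/5 (n(Q) = (Q*(2*Q/5))*3**2 = (2*Q**2/5)*9 = 18*Q**2/5)
n(-14) + 454*j(18) = (18/5)*(-14)**2 + 454*18 = (18/5)*196 + 8172 = 3528/5 + 8172 = 44388/5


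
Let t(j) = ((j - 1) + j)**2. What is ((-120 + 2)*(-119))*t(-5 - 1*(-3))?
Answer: 351050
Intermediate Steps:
t(j) = (-1 + 2*j)**2 (t(j) = ((-1 + j) + j)**2 = (-1 + 2*j)**2)
((-120 + 2)*(-119))*t(-5 - 1*(-3)) = ((-120 + 2)*(-119))*(-1 + 2*(-5 - 1*(-3)))**2 = (-118*(-119))*(-1 + 2*(-5 + 3))**2 = 14042*(-1 + 2*(-2))**2 = 14042*(-1 - 4)**2 = 14042*(-5)**2 = 14042*25 = 351050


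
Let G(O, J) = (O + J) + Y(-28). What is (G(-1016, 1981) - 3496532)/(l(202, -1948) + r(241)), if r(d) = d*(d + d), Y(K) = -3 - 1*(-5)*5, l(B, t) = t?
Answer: -3495545/114214 ≈ -30.605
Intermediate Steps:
Y(K) = 22 (Y(K) = -3 + 5*5 = -3 + 25 = 22)
r(d) = 2*d**2 (r(d) = d*(2*d) = 2*d**2)
G(O, J) = 22 + J + O (G(O, J) = (O + J) + 22 = (J + O) + 22 = 22 + J + O)
(G(-1016, 1981) - 3496532)/(l(202, -1948) + r(241)) = ((22 + 1981 - 1016) - 3496532)/(-1948 + 2*241**2) = (987 - 3496532)/(-1948 + 2*58081) = -3495545/(-1948 + 116162) = -3495545/114214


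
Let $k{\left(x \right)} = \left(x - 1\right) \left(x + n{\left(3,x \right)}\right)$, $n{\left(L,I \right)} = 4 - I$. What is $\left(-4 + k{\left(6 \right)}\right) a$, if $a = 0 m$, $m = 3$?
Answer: $0$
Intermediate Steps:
$k{\left(x \right)} = -4 + 4 x$ ($k{\left(x \right)} = \left(x - 1\right) \left(x - \left(-4 + x\right)\right) = \left(-1 + x\right) 4 = -4 + 4 x$)
$a = 0$ ($a = 0 \cdot 3 = 0$)
$\left(-4 + k{\left(6 \right)}\right) a = \left(-4 + \left(-4 + 4 \cdot 6\right)\right) 0 = \left(-4 + \left(-4 + 24\right)\right) 0 = \left(-4 + 20\right) 0 = 16 \cdot 0 = 0$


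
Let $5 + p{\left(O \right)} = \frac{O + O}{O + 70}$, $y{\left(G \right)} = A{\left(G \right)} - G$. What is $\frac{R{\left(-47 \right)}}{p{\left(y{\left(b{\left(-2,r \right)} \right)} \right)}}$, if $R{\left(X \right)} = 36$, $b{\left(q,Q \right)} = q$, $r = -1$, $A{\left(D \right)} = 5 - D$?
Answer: $- \frac{2844}{377} \approx -7.5438$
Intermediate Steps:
$y{\left(G \right)} = 5 - 2 G$ ($y{\left(G \right)} = \left(5 - G\right) - G = 5 - 2 G$)
$p{\left(O \right)} = -5 + \frac{2 O}{70 + O}$ ($p{\left(O \right)} = -5 + \frac{O + O}{O + 70} = -5 + \frac{2 O}{70 + O}$)
$\frac{R{\left(-47 \right)}}{p{\left(y{\left(b{\left(-2,r \right)} \right)} \right)}} = \frac{36}{\frac{1}{70 + \left(5 - -4\right)} \left(-350 - 3 \left(5 - -4\right)\right)} = \frac{36}{\frac{1}{70 + \left(5 + 4\right)} \left(-350 - 3 \left(5 + 4\right)\right)} = \frac{36}{\frac{1}{70 + 9} \left(-350 - 27\right)} = \frac{36}{\frac{1}{79} \left(-350 - 27\right)} = \frac{36}{\frac{1}{79} \left(-377\right)} = \frac{36}{- \frac{377}{79}} = 36 \left(- \frac{79}{377}\right) = - \frac{2844}{377}$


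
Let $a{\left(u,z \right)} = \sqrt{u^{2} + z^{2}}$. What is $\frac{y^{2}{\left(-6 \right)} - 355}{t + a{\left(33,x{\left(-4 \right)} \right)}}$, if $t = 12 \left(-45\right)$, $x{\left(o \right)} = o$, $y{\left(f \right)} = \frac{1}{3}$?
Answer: $\frac{38328}{58099} + \frac{3194 \sqrt{1105}}{2614455} \approx 0.70031$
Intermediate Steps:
$y{\left(f \right)} = \frac{1}{3}$
$t = -540$
$\frac{y^{2}{\left(-6 \right)} - 355}{t + a{\left(33,x{\left(-4 \right)} \right)}} = \frac{\left(\frac{1}{3}\right)^{2} - 355}{-540 + \sqrt{33^{2} + \left(-4\right)^{2}}} = \frac{\frac{1}{9} - 355}{-540 + \sqrt{1089 + 16}} = - \frac{3194}{9 \left(-540 + \sqrt{1105}\right)}$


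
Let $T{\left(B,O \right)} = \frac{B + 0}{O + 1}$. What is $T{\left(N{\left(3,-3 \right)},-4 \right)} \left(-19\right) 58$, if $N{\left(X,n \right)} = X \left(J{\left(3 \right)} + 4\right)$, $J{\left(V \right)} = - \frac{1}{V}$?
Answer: $\frac{12122}{3} \approx 4040.7$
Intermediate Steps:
$N{\left(X,n \right)} = \frac{11 X}{3}$ ($N{\left(X,n \right)} = X \left(- \frac{1}{3} + 4\right) = X \frac{11}{3} = \frac{11 X}{3}$)
$T{\left(B,O \right)} = \frac{B}{1 + O}$
$T{\left(N{\left(3,-3 \right)},-4 \right)} \left(-19\right) 58 = \frac{\frac{11}{3} \cdot 3}{1 - 4} \left(-19\right) 58 = \frac{11}{-3} \left(-19\right) 58 = 11 \left(- \frac{1}{3}\right) \left(-19\right) 58 = \left(- \frac{11}{3}\right) \left(-19\right) 58 = \frac{209}{3} \cdot 58 = \frac{12122}{3}$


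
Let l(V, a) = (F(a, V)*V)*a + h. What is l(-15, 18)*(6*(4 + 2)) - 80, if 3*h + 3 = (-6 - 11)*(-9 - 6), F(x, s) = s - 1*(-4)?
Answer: 109864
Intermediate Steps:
F(x, s) = 4 + s (F(x, s) = s + 4 = 4 + s)
h = 84 (h = -1 + ((-6 - 11)*(-9 - 6))/3 = -1 + (-17*(-15))/3 = -1 + (⅓)*255 = -1 + 85 = 84)
l(V, a) = 84 + V*a*(4 + V) (l(V, a) = ((4 + V)*V)*a + 84 = (V*(4 + V))*a + 84 = V*a*(4 + V) + 84 = 84 + V*a*(4 + V))
l(-15, 18)*(6*(4 + 2)) - 80 = (84 - 15*18*(4 - 15))*(6*(4 + 2)) - 80 = (84 - 15*18*(-11))*(6*6) - 80 = (84 + 2970)*36 - 80 = 3054*36 - 80 = 109944 - 80 = 109864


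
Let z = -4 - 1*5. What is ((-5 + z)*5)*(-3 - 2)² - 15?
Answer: -1765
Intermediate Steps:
z = -9 (z = -4 - 5 = -9)
((-5 + z)*5)*(-3 - 2)² - 15 = ((-5 - 9)*5)*(-3 - 2)² - 15 = -14*5*(-5)² - 15 = -70*25 - 15 = -1750 - 15 = -1765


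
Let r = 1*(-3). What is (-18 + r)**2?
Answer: 441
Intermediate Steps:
r = -3
(-18 + r)**2 = (-18 - 3)**2 = (-21)**2 = 441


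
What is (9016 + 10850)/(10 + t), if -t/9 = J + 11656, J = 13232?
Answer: -903/10181 ≈ -0.088695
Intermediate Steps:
t = -223992 (t = -9*(13232 + 11656) = -9*24888 = -223992)
(9016 + 10850)/(10 + t) = (9016 + 10850)/(10 - 223992) = 19866/(-223982) = 19866*(-1/223982) = -903/10181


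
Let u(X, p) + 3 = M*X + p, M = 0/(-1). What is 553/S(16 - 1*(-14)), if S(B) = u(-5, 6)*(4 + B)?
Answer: 553/102 ≈ 5.4216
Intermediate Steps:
M = 0 (M = 0*(-1) = 0)
u(X, p) = -3 + p (u(X, p) = -3 + (0*X + p) = -3 + (0 + p) = -3 + p)
S(B) = 12 + 3*B (S(B) = (-3 + 6)*(4 + B) = 3*(4 + B) = 12 + 3*B)
553/S(16 - 1*(-14)) = 553/(12 + 3*(16 - 1*(-14))) = 553/(12 + 3*(16 + 14)) = 553/(12 + 3*30) = 553/(12 + 90) = 553/102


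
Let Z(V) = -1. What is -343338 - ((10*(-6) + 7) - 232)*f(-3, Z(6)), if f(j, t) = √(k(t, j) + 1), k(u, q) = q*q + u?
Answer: -342483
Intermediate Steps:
k(u, q) = u + q² (k(u, q) = q² + u = u + q²)
f(j, t) = √(1 + t + j²) (f(j, t) = √((t + j²) + 1) = √(1 + t + j²))
-343338 - ((10*(-6) + 7) - 232)*f(-3, Z(6)) = -343338 - ((10*(-6) + 7) - 232)*√(1 - 1 + (-3)²) = -343338 - ((-60 + 7) - 232)*√(1 - 1 + 9) = -343338 - (-53 - 232)*√9 = -343338 - (-285)*3 = -343338 - 1*(-855) = -343338 + 855 = -342483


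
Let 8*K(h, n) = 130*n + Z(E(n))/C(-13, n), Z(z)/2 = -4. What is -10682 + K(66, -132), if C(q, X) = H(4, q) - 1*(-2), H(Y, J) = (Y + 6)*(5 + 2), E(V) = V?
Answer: -923545/72 ≈ -12827.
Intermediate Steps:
H(Y, J) = 42 + 7*Y (H(Y, J) = (6 + Y)*7 = 42 + 7*Y)
Z(z) = -8 (Z(z) = 2*(-4) = -8)
C(q, X) = 72 (C(q, X) = (42 + 7*4) - 1*(-2) = (42 + 28) + 2 = 70 + 2 = 72)
K(h, n) = -1/72 + 65*n/4 (K(h, n) = (130*n - 8/72)/8 = (130*n - 8*1/72)/8 = (130*n - ⅑)/8 = (-⅑ + 130*n)/8 = -1/72 + 65*n/4)
-10682 + K(66, -132) = -10682 + (-1/72 + (65/4)*(-132)) = -10682 + (-1/72 - 2145) = -10682 - 154441/72 = -923545/72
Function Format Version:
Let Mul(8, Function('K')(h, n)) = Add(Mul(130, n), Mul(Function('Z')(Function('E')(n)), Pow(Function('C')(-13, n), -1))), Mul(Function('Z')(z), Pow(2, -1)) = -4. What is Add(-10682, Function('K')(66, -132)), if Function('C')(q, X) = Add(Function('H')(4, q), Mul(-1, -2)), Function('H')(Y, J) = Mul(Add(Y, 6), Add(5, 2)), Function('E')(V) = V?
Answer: Rational(-923545, 72) ≈ -12827.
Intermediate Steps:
Function('H')(Y, J) = Add(42, Mul(7, Y)) (Function('H')(Y, J) = Mul(Add(6, Y), 7) = Add(42, Mul(7, Y)))
Function('Z')(z) = -8 (Function('Z')(z) = Mul(2, -4) = -8)
Function('C')(q, X) = 72 (Function('C')(q, X) = Add(Add(42, Mul(7, 4)), Mul(-1, -2)) = Add(Add(42, 28), 2) = Add(70, 2) = 72)
Function('K')(h, n) = Add(Rational(-1, 72), Mul(Rational(65, 4), n)) (Function('K')(h, n) = Mul(Rational(1, 8), Add(Mul(130, n), Mul(-8, Pow(72, -1)))) = Mul(Rational(1, 8), Add(Mul(130, n), Mul(-8, Rational(1, 72)))) = Mul(Rational(1, 8), Add(Mul(130, n), Rational(-1, 9))) = Mul(Rational(1, 8), Add(Rational(-1, 9), Mul(130, n))) = Add(Rational(-1, 72), Mul(Rational(65, 4), n)))
Add(-10682, Function('K')(66, -132)) = Add(-10682, Add(Rational(-1, 72), Mul(Rational(65, 4), -132))) = Add(-10682, Add(Rational(-1, 72), -2145)) = Add(-10682, Rational(-154441, 72)) = Rational(-923545, 72)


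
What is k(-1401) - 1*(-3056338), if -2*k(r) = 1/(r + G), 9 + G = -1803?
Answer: 19640027989/6426 ≈ 3.0563e+6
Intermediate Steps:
G = -1812 (G = -9 - 1803 = -1812)
k(r) = -1/(2*(-1812 + r)) (k(r) = -1/(2*(r - 1812)) = -1/(2*(-1812 + r)))
k(-1401) - 1*(-3056338) = -1/(-3624 + 2*(-1401)) - 1*(-3056338) = -1/(-3624 - 2802) + 3056338 = -1/(-6426) + 3056338 = -1*(-1/6426) + 3056338 = 1/6426 + 3056338 = 19640027989/6426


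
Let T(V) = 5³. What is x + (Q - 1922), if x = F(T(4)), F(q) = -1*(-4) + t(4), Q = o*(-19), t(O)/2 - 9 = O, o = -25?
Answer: -1417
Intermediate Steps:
t(O) = 18 + 2*O
Q = 475 (Q = -25*(-19) = 475)
T(V) = 125
F(q) = 30 (F(q) = -1*(-4) + (18 + 2*4) = 4 + (18 + 8) = 4 + 26 = 30)
x = 30
x + (Q - 1922) = 30 + (475 - 1922) = 30 - 1447 = -1417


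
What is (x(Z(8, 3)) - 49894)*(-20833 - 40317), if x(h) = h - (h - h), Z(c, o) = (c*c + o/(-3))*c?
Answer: 3020198500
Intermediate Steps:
Z(c, o) = c*(c² - o/3) (Z(c, o) = (c² + o*(-⅓))*c = (c² - o/3)*c = c*(c² - o/3))
x(h) = h (x(h) = h - 1*0 = h + 0 = h)
(x(Z(8, 3)) - 49894)*(-20833 - 40317) = (8*(8² - ⅓*3) - 49894)*(-20833 - 40317) = (8*(64 - 1) - 49894)*(-61150) = (8*63 - 49894)*(-61150) = (504 - 49894)*(-61150) = -49390*(-61150) = 3020198500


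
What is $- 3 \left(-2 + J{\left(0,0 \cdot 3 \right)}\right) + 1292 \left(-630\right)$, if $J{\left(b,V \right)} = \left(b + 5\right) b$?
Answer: $-813954$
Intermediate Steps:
$J{\left(b,V \right)} = b \left(5 + b\right)$ ($J{\left(b,V \right)} = \left(5 + b\right) b = b \left(5 + b\right)$)
$- 3 \left(-2 + J{\left(0,0 \cdot 3 \right)}\right) + 1292 \left(-630\right) = - 3 \left(-2 + 0 \left(5 + 0\right)\right) + 1292 \left(-630\right) = - 3 \left(-2 + 0 \cdot 5\right) - 813960 = - 3 \left(-2 + 0\right) - 813960 = \left(-3\right) \left(-2\right) - 813960 = 6 - 813960 = -813954$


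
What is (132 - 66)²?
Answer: 4356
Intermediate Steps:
(132 - 66)² = 66² = 4356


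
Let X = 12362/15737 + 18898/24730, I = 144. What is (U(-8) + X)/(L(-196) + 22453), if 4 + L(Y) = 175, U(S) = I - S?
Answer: 4268418829/628908432160 ≈ 0.0067870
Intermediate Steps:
U(S) = 144 - S
L(Y) = 171 (L(Y) = -4 + 175 = 171)
X = 301555043/194588005 (X = 12362*(1/15737) + 18898*(1/24730) = 12362/15737 + 9449/12365 = 301555043/194588005 ≈ 1.5497)
(U(-8) + X)/(L(-196) + 22453) = ((144 - 1*(-8)) + 301555043/194588005)/(171 + 22453) = ((144 + 8) + 301555043/194588005)/22624 = (152 + 301555043/194588005)*(1/22624) = (29878931803/194588005)*(1/22624) = 4268418829/628908432160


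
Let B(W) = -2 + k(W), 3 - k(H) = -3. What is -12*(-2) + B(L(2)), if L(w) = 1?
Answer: 28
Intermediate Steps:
k(H) = 6 (k(H) = 3 - 1*(-3) = 3 + 3 = 6)
B(W) = 4 (B(W) = -2 + 6 = 4)
-12*(-2) + B(L(2)) = -12*(-2) + 4 = 24 + 4 = 28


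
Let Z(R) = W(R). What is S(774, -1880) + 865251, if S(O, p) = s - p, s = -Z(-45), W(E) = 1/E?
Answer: 39020896/45 ≈ 8.6713e+5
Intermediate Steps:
Z(R) = 1/R
s = 1/45 (s = -1/(-45) = -1*(-1/45) = 1/45 ≈ 0.022222)
S(O, p) = 1/45 - p
S(774, -1880) + 865251 = (1/45 - 1*(-1880)) + 865251 = (1/45 + 1880) + 865251 = 84601/45 + 865251 = 39020896/45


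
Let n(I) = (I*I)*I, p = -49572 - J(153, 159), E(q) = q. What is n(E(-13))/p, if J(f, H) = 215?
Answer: 2197/49787 ≈ 0.044128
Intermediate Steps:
p = -49787 (p = -49572 - 1*215 = -49572 - 215 = -49787)
n(I) = I³ (n(I) = I²*I = I³)
n(E(-13))/p = (-13)³/(-49787) = -2197*(-1/49787) = 2197/49787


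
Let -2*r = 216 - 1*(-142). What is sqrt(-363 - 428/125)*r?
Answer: -179*I*sqrt(229015)/25 ≈ -3426.5*I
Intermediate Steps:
r = -179 (r = -(216 - 1*(-142))/2 = -(216 + 142)/2 = -1/2*358 = -179)
sqrt(-363 - 428/125)*r = sqrt(-363 - 428/125)*(-179) = sqrt(-45803/125)*(-179) = (I*sqrt(229015)/25)*(-179) = -179*I*sqrt(229015)/25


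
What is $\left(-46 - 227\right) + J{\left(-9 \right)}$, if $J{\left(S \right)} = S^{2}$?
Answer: $-192$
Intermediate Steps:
$\left(-46 - 227\right) + J{\left(-9 \right)} = \left(-46 - 227\right) + \left(-9\right)^{2} = \left(-46 - 227\right) + 81 = -273 + 81 = -192$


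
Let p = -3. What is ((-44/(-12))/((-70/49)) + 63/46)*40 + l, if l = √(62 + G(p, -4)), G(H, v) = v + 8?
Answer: -3304/69 + √66 ≈ -39.760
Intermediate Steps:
G(H, v) = 8 + v
l = √66 (l = √(62 + (8 - 4)) = √(62 + 4) = √66 ≈ 8.1240)
((-44/(-12))/((-70/49)) + 63/46)*40 + l = ((-44/(-12))/((-70/49)) + 63/46)*40 + √66 = ((-44*(-1/12))/((-70*1/49)) + 63*(1/46))*40 + √66 = (11/(3*(-10/7)) + 63/46)*40 + √66 = ((11/3)*(-7/10) + 63/46)*40 + √66 = (-77/30 + 63/46)*40 + √66 = -413/345*40 + √66 = -3304/69 + √66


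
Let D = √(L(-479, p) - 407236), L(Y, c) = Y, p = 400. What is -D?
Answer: -I*√407715 ≈ -638.53*I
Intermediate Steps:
D = I*√407715 (D = √(-479 - 407236) = √(-407715) = I*√407715 ≈ 638.53*I)
-D = -I*√407715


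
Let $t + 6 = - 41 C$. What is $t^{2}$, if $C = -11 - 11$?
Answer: $802816$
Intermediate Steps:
$C = -22$
$t = 896$ ($t = -6 - -902 = -6 + 902 = 896$)
$t^{2} = 896^{2} = 802816$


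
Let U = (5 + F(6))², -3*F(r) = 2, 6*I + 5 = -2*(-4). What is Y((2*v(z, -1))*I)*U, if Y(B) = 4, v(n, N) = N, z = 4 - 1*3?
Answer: 676/9 ≈ 75.111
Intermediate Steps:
z = 1 (z = 4 - 3 = 1)
I = ½ (I = -⅚ + (-2*(-4))/6 = -⅚ + (⅙)*8 = -⅚ + 4/3 = ½ ≈ 0.50000)
F(r) = -⅔ (F(r) = -⅓*2 = -⅔)
U = 169/9 (U = (5 - ⅔)² = (13/3)² = 169/9 ≈ 18.778)
Y((2*v(z, -1))*I)*U = 4*(169/9) = 676/9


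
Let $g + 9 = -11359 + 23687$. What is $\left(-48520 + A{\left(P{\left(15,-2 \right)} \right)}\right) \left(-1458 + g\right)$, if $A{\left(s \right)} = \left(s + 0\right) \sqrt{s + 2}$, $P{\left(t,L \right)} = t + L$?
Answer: $-526975720 + 141193 \sqrt{15} \approx -5.2643 \cdot 10^{8}$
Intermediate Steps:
$P{\left(t,L \right)} = L + t$
$A{\left(s \right)} = s \sqrt{2 + s}$
$g = 12319$ ($g = -9 + \left(-11359 + 23687\right) = -9 + 12328 = 12319$)
$\left(-48520 + A{\left(P{\left(15,-2 \right)} \right)}\right) \left(-1458 + g\right) = \left(-48520 + \left(-2 + 15\right) \sqrt{2 + \left(-2 + 15\right)}\right) \left(-1458 + 12319\right) = \left(-48520 + 13 \sqrt{2 + 13}\right) 10861 = \left(-48520 + 13 \sqrt{15}\right) 10861 = -526975720 + 141193 \sqrt{15}$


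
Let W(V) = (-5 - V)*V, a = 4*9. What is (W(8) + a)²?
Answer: 4624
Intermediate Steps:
a = 36
W(V) = V*(-5 - V)
(W(8) + a)² = (-1*8*(5 + 8) + 36)² = (-1*8*13 + 36)² = (-104 + 36)² = (-68)² = 4624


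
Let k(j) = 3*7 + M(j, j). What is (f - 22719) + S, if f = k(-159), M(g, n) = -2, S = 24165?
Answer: 1465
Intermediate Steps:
k(j) = 19 (k(j) = 3*7 - 2 = 21 - 2 = 19)
f = 19
(f - 22719) + S = (19 - 22719) + 24165 = -22700 + 24165 = 1465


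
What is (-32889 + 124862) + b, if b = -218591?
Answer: -126618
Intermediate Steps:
(-32889 + 124862) + b = (-32889 + 124862) - 218591 = 91973 - 218591 = -126618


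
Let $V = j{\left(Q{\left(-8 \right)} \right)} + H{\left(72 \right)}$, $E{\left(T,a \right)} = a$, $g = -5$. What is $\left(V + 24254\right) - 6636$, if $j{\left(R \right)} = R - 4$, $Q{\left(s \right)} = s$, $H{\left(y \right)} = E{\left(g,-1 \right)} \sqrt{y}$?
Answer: $17606 - 6 \sqrt{2} \approx 17598.0$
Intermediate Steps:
$H{\left(y \right)} = - \sqrt{y}$
$j{\left(R \right)} = -4 + R$ ($j{\left(R \right)} = R - 4 = -4 + R$)
$V = -12 - 6 \sqrt{2}$ ($V = \left(-4 - 8\right) - \sqrt{72} = -12 - 6 \sqrt{2} \approx -20.485$)
$\left(V + 24254\right) - 6636 = \left(\left(-12 - 6 \sqrt{2}\right) + 24254\right) - 6636 = \left(24242 - 6 \sqrt{2}\right) - 6636 = 17606 - 6 \sqrt{2}$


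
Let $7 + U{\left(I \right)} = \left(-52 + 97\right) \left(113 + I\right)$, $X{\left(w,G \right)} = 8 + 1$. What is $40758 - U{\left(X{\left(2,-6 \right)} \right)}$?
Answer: $35275$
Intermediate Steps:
$X{\left(w,G \right)} = 9$
$U{\left(I \right)} = 5078 + 45 I$ ($U{\left(I \right)} = -7 + \left(-52 + 97\right) \left(113 + I\right) = -7 + 45 \left(113 + I\right) = -7 + \left(5085 + 45 I\right) = 5078 + 45 I$)
$40758 - U{\left(X{\left(2,-6 \right)} \right)} = 40758 - \left(5078 + 45 \cdot 9\right) = 40758 - \left(5078 + 405\right) = 40758 - 5483 = 35275$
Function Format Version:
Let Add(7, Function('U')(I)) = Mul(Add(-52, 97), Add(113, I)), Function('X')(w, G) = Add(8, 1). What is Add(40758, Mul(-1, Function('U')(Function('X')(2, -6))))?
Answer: 35275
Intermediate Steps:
Function('X')(w, G) = 9
Function('U')(I) = Add(5078, Mul(45, I)) (Function('U')(I) = Add(-7, Mul(Add(-52, 97), Add(113, I))) = Add(-7, Mul(45, Add(113, I))) = Add(-7, Add(5085, Mul(45, I))) = Add(5078, Mul(45, I)))
Add(40758, Mul(-1, Function('U')(Function('X')(2, -6)))) = Add(40758, Mul(-1, Add(5078, Mul(45, 9)))) = Add(40758, Mul(-1, Add(5078, 405))) = Add(40758, Mul(-1, 5483)) = Add(40758, -5483) = 35275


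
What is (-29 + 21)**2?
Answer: 64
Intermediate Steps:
(-29 + 21)**2 = (-8)**2 = 64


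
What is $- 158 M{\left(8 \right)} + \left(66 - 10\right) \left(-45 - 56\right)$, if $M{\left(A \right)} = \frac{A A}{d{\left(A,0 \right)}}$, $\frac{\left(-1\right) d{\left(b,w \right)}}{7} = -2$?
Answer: $- \frac{44648}{7} \approx -6378.3$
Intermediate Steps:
$d{\left(b,w \right)} = 14$ ($d{\left(b,w \right)} = \left(-7\right) \left(-2\right) = 14$)
$M{\left(A \right)} = \frac{A^{2}}{14}$ ($M{\left(A \right)} = \frac{A A}{14} = A^{2} \cdot \frac{1}{14} = \frac{A^{2}}{14}$)
$- 158 M{\left(8 \right)} + \left(66 - 10\right) \left(-45 - 56\right) = - 158 \frac{8^{2}}{14} + \left(66 - 10\right) \left(-45 - 56\right) = - 158 \cdot \frac{1}{14} \cdot 64 + 56 \left(-101\right) = \left(-158\right) \frac{32}{7} - 5656 = - \frac{5056}{7} - 5656 = - \frac{44648}{7}$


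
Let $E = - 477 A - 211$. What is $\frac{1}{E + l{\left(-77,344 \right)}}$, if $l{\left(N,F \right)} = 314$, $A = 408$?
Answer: $- \frac{1}{194513} \approx -5.141 \cdot 10^{-6}$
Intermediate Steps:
$E = -194827$ ($E = \left(-477\right) 408 - 211 = -194616 - 211 = -194827$)
$\frac{1}{E + l{\left(-77,344 \right)}} = \frac{1}{-194827 + 314} = \frac{1}{-194513} = - \frac{1}{194513}$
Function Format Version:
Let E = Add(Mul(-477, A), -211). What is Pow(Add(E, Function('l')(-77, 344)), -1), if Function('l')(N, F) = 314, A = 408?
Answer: Rational(-1, 194513) ≈ -5.1410e-6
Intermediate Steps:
E = -194827 (E = Add(Mul(-477, 408), -211) = Add(-194616, -211) = -194827)
Pow(Add(E, Function('l')(-77, 344)), -1) = Pow(Add(-194827, 314), -1) = Pow(-194513, -1) = Rational(-1, 194513)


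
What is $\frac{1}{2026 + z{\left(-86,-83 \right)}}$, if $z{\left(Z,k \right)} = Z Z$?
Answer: $\frac{1}{9422} \approx 0.00010613$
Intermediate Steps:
$z{\left(Z,k \right)} = Z^{2}$
$\frac{1}{2026 + z{\left(-86,-83 \right)}} = \frac{1}{2026 + \left(-86\right)^{2}} = \frac{1}{2026 + 7396} = \frac{1}{9422}$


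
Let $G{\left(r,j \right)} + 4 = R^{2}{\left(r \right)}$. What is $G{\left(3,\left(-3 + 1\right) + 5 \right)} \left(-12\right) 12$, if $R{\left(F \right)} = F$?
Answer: $-720$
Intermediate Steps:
$G{\left(r,j \right)} = -4 + r^{2}$
$G{\left(3,\left(-3 + 1\right) + 5 \right)} \left(-12\right) 12 = \left(-4 + 3^{2}\right) \left(-12\right) 12 = \left(-4 + 9\right) \left(-12\right) 12 = 5 \left(-12\right) 12 = \left(-60\right) 12 = -720$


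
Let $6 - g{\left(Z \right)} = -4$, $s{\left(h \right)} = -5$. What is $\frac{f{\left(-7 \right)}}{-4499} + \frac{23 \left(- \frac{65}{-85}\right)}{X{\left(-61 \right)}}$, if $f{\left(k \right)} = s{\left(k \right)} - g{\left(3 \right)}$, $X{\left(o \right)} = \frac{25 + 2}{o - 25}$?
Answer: $- \frac{115680401}{2065041} \approx -56.018$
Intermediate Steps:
$g{\left(Z \right)} = 10$ ($g{\left(Z \right)} = 6 - -4 = 6 + 4 = 10$)
$X{\left(o \right)} = \frac{27}{-25 + o}$
$f{\left(k \right)} = -15$ ($f{\left(k \right)} = -5 - 10 = -15$)
$\frac{f{\left(-7 \right)}}{-4499} + \frac{23 \left(- \frac{65}{-85}\right)}{X{\left(-61 \right)}} = - \frac{15}{-4499} + \frac{23 \left(- \frac{65}{-85}\right)}{27 \frac{1}{-25 - 61}} = \left(-15\right) \left(- \frac{1}{4499}\right) + \frac{23 \left(\left(-65\right) \left(- \frac{1}{85}\right)\right)}{27 \frac{1}{-86}} = \frac{15}{4499} + \frac{23 \cdot \frac{13}{17}}{27 \left(- \frac{1}{86}\right)} = \frac{15}{4499} + \frac{299}{17 \left(- \frac{27}{86}\right)} = \frac{15}{4499} + \frac{299}{17} \left(- \frac{86}{27}\right) = \frac{15}{4499} - \frac{25714}{459} = - \frac{115680401}{2065041}$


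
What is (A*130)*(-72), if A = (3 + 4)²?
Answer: -458640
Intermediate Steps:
A = 49 (A = 7² = 49)
(A*130)*(-72) = (49*130)*(-72) = 6370*(-72) = -458640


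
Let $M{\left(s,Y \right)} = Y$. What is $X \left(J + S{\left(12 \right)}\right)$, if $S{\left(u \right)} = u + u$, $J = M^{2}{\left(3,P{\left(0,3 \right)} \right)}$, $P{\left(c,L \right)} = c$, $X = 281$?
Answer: $6744$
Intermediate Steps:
$J = 0$ ($J = 0^{2} = 0$)
$S{\left(u \right)} = 2 u$
$X \left(J + S{\left(12 \right)}\right) = 281 \left(0 + 2 \cdot 12\right) = 281 \left(0 + 24\right) = 281 \cdot 24 = 6744$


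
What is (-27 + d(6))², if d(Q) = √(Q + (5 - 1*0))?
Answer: (27 - √11)² ≈ 560.90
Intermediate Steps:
d(Q) = √(5 + Q) (d(Q) = √(Q + (5 + 0)) = √(Q + 5) = √(5 + Q))
(-27 + d(6))² = (-27 + √(5 + 6))² = (-27 + √11)²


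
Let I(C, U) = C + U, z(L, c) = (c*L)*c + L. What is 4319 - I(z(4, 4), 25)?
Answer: 4226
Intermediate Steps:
z(L, c) = L + L*c² (z(L, c) = (L*c)*c + L = L*c² + L = L + L*c²)
4319 - I(z(4, 4), 25) = 4319 - (4*(1 + 4²) + 25) = 4319 - (4*(1 + 16) + 25) = 4319 - (4*17 + 25) = 4319 - (68 + 25) = 4319 - 1*93 = 4319 - 93 = 4226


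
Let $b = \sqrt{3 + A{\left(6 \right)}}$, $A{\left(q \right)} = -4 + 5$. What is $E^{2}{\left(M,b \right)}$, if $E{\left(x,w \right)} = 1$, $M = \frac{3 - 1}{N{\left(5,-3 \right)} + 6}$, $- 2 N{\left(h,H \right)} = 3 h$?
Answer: $1$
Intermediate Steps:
$A{\left(q \right)} = 1$
$N{\left(h,H \right)} = - \frac{3 h}{2}$
$b = 2$ ($b = \sqrt{3 + 1} = \sqrt{4} = 2$)
$M = - \frac{4}{3}$ ($M = \frac{3 - 1}{\left(- \frac{3}{2}\right) 5 + 6} = \frac{2}{- \frac{15}{2} + 6} = \frac{2}{- \frac{3}{2}} = 2 \left(- \frac{2}{3}\right) = - \frac{4}{3} \approx -1.3333$)
$E^{2}{\left(M,b \right)} = 1^{2} = 1$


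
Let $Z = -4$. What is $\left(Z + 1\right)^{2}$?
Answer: $9$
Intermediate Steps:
$\left(Z + 1\right)^{2} = \left(-4 + 1\right)^{2} = \left(-3\right)^{2} = 9$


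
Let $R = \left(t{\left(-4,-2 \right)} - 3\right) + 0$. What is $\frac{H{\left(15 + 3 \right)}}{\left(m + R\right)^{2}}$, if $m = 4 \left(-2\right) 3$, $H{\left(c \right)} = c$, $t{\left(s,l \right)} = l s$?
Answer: $\frac{18}{361} \approx 0.049861$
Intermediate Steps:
$R = 5$ ($R = \left(\left(-2\right) \left(-4\right) - 3\right) + 0 = \left(8 - 3\right) + 0 = 5 + 0 = 5$)
$m = -24$ ($m = \left(-8\right) 3 = -24$)
$\frac{H{\left(15 + 3 \right)}}{\left(m + R\right)^{2}} = \frac{15 + 3}{\left(-24 + 5\right)^{2}} = \frac{18}{\left(-19\right)^{2}} = \frac{18}{361}$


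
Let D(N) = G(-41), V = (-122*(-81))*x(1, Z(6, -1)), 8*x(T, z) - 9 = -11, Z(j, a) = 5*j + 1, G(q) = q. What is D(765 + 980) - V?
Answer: 4859/2 ≈ 2429.5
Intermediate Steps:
Z(j, a) = 1 + 5*j
x(T, z) = -¼ (x(T, z) = 9/8 + (⅛)*(-11) = 9/8 - 11/8 = -¼)
V = -4941/2 (V = -122*(-81)*(-¼) = 9882*(-¼) = -4941/2 ≈ -2470.5)
D(N) = -41
D(765 + 980) - V = -41 - 1*(-4941/2) = -41 + 4941/2 = 4859/2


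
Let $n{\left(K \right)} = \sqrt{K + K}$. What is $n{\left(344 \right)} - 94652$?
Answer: $-94652 + 4 \sqrt{43} \approx -94626.0$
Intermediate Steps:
$n{\left(K \right)} = \sqrt{2} \sqrt{K}$ ($n{\left(K \right)} = \sqrt{2 K} = \sqrt{2} \sqrt{K}$)
$n{\left(344 \right)} - 94652 = \sqrt{2} \sqrt{344} - 94652 = \sqrt{2} \cdot 2 \sqrt{86} - 94652 = 4 \sqrt{43} - 94652 = -94652 + 4 \sqrt{43}$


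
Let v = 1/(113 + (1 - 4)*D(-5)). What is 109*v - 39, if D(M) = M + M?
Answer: -5468/143 ≈ -38.238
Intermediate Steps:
D(M) = 2*M
v = 1/143 (v = 1/(113 + (1 - 4)*(2*(-5))) = 1/(113 - 3*(-10)) = 1/(113 + 30) = 1/143 ≈ 0.0069930)
109*v - 39 = 109*(1/143) - 39 = 109/143 - 39 = -5468/143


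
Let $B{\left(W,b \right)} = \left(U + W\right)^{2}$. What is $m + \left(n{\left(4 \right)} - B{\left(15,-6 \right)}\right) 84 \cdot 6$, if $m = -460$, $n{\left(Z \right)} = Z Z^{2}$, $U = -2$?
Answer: $-53380$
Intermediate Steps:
$n{\left(Z \right)} = Z^{3}$
$B{\left(W,b \right)} = \left(-2 + W\right)^{2}$
$m + \left(n{\left(4 \right)} - B{\left(15,-6 \right)}\right) 84 \cdot 6 = -460 + \left(4^{3} - \left(-2 + 15\right)^{2}\right) 84 \cdot 6 = -460 + \left(64 - 13^{2}\right) 504 = -460 + \left(64 - 169\right) 504 = -460 - 52920 = -53380$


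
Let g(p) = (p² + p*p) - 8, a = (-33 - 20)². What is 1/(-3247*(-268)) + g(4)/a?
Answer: 20887513/2444380564 ≈ 0.0085451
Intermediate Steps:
a = 2809 (a = (-53)² = 2809)
g(p) = -8 + 2*p² (g(p) = (p² + p²) - 8 = 2*p² - 8 = -8 + 2*p²)
1/(-3247*(-268)) + g(4)/a = 1/(-3247*(-268)) + (-8 + 2*4²)/2809 = -1/3247*(-1/268) + (-8 + 2*16)*(1/2809) = 1/870196 + (-8 + 32)*(1/2809) = 1/870196 + 24*(1/2809) = 1/870196 + 24/2809 = 20887513/2444380564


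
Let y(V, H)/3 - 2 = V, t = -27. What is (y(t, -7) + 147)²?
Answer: 5184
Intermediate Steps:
y(V, H) = 6 + 3*V
(y(t, -7) + 147)² = ((6 + 3*(-27)) + 147)² = ((6 - 81) + 147)² = (-75 + 147)² = 72² = 5184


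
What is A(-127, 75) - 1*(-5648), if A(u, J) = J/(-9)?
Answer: 16919/3 ≈ 5639.7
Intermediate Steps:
A(u, J) = -J/9 (A(u, J) = J*(-⅑) = -J/9)
A(-127, 75) - 1*(-5648) = -⅑*75 - 1*(-5648) = -25/3 + 5648 = 16919/3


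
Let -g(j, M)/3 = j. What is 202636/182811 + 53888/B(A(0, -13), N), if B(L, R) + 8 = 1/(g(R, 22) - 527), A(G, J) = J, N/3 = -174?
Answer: -10233836507756/1519342221 ≈ -6735.7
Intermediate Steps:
N = -522 (N = 3*(-174) = -522)
g(j, M) = -3*j
B(L, R) = -8 + 1/(-527 - 3*R) (B(L, R) = -8 + 1/(-3*R - 527) = -8 + 1/(-527 - 3*R))
202636/182811 + 53888/B(A(0, -13), N) = 202636/182811 + 53888/(((-4217 - 24*(-522))/(527 + 3*(-522)))) = 202636*(1/182811) + 53888/(((-4217 + 12528)/(527 - 1566))) = 202636/182811 + 53888/((8311/(-1039))) = 202636/182811 + 53888/((-1/1039*8311)) = 202636/182811 + 53888/(-8311/1039) = 202636/182811 + 53888*(-1039/8311) = 202636/182811 - 55989632/8311 = -10233836507756/1519342221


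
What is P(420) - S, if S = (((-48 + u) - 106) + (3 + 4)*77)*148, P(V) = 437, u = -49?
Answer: -49291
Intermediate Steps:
S = 49728 (S = (((-48 - 49) - 106) + (3 + 4)*77)*148 = ((-97 - 106) + 7*77)*148 = (-203 + 539)*148 = 336*148 = 49728)
P(420) - S = 437 - 1*49728 = 437 - 49728 = -49291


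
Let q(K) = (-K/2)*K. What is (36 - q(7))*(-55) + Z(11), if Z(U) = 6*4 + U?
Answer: -6585/2 ≈ -3292.5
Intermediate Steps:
Z(U) = 24 + U
q(K) = -K²/2 (q(K) = (-K*(½))*K = (-K/2)*K = -K²/2)
(36 - q(7))*(-55) + Z(11) = (36 - (-1)*7²/2)*(-55) + (24 + 11) = (36 - (-1)*49/2)*(-55) + 35 = (36 - 1*(-49/2))*(-55) + 35 = (36 + 49/2)*(-55) + 35 = (121/2)*(-55) + 35 = -6655/2 + 35 = -6585/2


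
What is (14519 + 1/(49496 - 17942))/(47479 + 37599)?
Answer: 458132527/2684551212 ≈ 0.17066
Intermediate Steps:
(14519 + 1/(49496 - 17942))/(47479 + 37599) = (14519 + 1/31554)/85078 = (14519 + 1/31554)*(1/85078) = (458132527/31554)*(1/85078) = 458132527/2684551212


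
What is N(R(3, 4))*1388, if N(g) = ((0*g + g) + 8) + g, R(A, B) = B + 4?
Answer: 33312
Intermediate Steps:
R(A, B) = 4 + B
N(g) = 8 + 2*g (N(g) = ((0 + g) + 8) + g = (g + 8) + g = (8 + g) + g = 8 + 2*g)
N(R(3, 4))*1388 = (8 + 2*(4 + 4))*1388 = (8 + 2*8)*1388 = (8 + 16)*1388 = 24*1388 = 33312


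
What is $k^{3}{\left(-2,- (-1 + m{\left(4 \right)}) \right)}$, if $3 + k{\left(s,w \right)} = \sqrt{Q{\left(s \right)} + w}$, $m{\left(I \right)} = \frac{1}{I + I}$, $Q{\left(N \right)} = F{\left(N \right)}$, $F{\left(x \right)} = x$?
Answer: $- \frac{135}{8} + \frac{621 i \sqrt{2}}{32} \approx -16.875 + 27.445 i$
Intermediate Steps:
$Q{\left(N \right)} = N$
$m{\left(I \right)} = \frac{1}{2 I}$
$k{\left(s,w \right)} = -3 + \sqrt{s + w}$
$k^{3}{\left(-2,- (-1 + m{\left(4 \right)}) \right)} = \left(-3 + \sqrt{-2 - \left(-1 + \frac{1}{2 \cdot 4}\right)}\right)^{3} = \left(-3 + \sqrt{-2 - \left(-1 + \frac{1}{2} \cdot \frac{1}{4}\right)}\right)^{3} = \left(-3 + \sqrt{-2 - \left(-1 + \frac{1}{8}\right)}\right)^{3} = \left(-3 + \sqrt{-2 - - \frac{7}{8}}\right)^{3} = \left(-3 + \sqrt{-2 + \frac{7}{8}}\right)^{3} = \left(-3 + \sqrt{- \frac{9}{8}}\right)^{3} = \left(-3 + \frac{3 i \sqrt{2}}{4}\right)^{3}$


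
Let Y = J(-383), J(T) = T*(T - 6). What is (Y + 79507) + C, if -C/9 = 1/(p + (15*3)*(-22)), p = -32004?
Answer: 837659005/3666 ≈ 2.2849e+5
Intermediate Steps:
J(T) = T*(-6 + T)
Y = 148987 (Y = -383*(-6 - 383) = -383*(-389) = 148987)
C = 1/3666 (C = -9/(-32004 + (15*3)*(-22)) = -9/(-32004 + 45*(-22)) = -9/(-32004 - 990) = -9/(-32994) = -9*(-1/32994) = 1/3666 ≈ 0.00027278)
(Y + 79507) + C = (148987 + 79507) + 1/3666 = 228494 + 1/3666 = 837659005/3666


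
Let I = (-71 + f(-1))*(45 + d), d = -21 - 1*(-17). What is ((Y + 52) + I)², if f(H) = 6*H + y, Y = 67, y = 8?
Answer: 7344100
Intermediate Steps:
d = -4 (d = -21 + 17 = -4)
f(H) = 8 + 6*H (f(H) = 6*H + 8 = 8 + 6*H)
I = -2829 (I = (-71 + (8 + 6*(-1)))*(45 - 4) = (-71 + (8 - 6))*41 = (-71 + 2)*41 = -69*41 = -2829)
((Y + 52) + I)² = ((67 + 52) - 2829)² = (119 - 2829)² = (-2710)² = 7344100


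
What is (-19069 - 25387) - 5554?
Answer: -50010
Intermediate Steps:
(-19069 - 25387) - 5554 = -44456 - 5554 = -50010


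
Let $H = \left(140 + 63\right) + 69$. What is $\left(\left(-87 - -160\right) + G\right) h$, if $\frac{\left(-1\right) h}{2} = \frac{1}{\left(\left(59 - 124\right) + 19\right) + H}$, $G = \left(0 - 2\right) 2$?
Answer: $- \frac{69}{113} \approx -0.61062$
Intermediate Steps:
$H = 272$ ($H = 203 + 69 = 272$)
$G = -4$ ($G = \left(-2\right) 2 = -4$)
$h = - \frac{1}{113}$ ($h = - \frac{2}{\left(\left(59 - 124\right) + 19\right) + 272} = - \frac{2}{\left(-65 + 19\right) + 272} = - \frac{2}{-46 + 272} = - \frac{2}{226} = \left(-2\right) \frac{1}{226} = - \frac{1}{113} \approx -0.0088496$)
$\left(\left(-87 - -160\right) + G\right) h = \left(\left(-87 - -160\right) - 4\right) \left(- \frac{1}{113}\right) = \left(\left(-87 + 160\right) - 4\right) \left(- \frac{1}{113}\right) = \left(73 - 4\right) \left(- \frac{1}{113}\right) = 69 \left(- \frac{1}{113}\right) = - \frac{69}{113}$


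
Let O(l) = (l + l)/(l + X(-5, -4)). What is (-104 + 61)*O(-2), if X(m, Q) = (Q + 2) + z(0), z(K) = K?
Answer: -43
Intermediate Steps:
X(m, Q) = 2 + Q (X(m, Q) = (Q + 2) + 0 = (2 + Q) + 0 = 2 + Q)
O(l) = 2*l/(-2 + l) (O(l) = (l + l)/(l + (2 - 4)) = (2*l)/(l - 2) = (2*l)/(-2 + l) = 2*l/(-2 + l))
(-104 + 61)*O(-2) = (-104 + 61)*(2*(-2)/(-2 - 2)) = -86*(-2)/(-4) = -86*(-2)*(-1)/4 = -43*1 = -43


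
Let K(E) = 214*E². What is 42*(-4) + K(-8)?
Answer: 13528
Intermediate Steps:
42*(-4) + K(-8) = 42*(-4) + 214*(-8)² = -168 + 214*64 = -168 + 13696 = 13528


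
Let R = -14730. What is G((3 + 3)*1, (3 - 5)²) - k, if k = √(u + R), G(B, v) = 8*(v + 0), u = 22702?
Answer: 32 - 2*√1993 ≈ -57.286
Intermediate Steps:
G(B, v) = 8*v
k = 2*√1993 (k = √(22702 - 14730) = √7972 = 2*√1993 ≈ 89.286)
G((3 + 3)*1, (3 - 5)²) - k = 8*(3 - 5)² - 2*√1993 = 8*(-2)² - 2*√1993 = 8*4 - 2*√1993 = 32 - 2*√1993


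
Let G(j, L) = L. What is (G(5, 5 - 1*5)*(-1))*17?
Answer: 0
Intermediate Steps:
(G(5, 5 - 1*5)*(-1))*17 = ((5 - 1*5)*(-1))*17 = ((5 - 5)*(-1))*17 = (0*(-1))*17 = 0*17 = 0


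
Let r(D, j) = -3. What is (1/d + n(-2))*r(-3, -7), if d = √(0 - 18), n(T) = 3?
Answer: -9 + I*√2/2 ≈ -9.0 + 0.70711*I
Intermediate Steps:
d = 3*I*√2 (d = √(-18) = 3*I*√2 ≈ 4.2426*I)
(1/d + n(-2))*r(-3, -7) = (1/(3*I*√2) + 3)*(-3) = (-I*√2/6 + 3)*(-3) = (3 - I*√2/6)*(-3) = -9 + I*√2/2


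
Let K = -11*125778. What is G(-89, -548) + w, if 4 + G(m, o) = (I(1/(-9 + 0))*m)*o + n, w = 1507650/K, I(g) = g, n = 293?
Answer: -10648970878/2075337 ≈ -5131.2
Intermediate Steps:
K = -1383558
w = -251275/230593 (w = 1507650/(-1383558) = 1507650*(-1/1383558) = -251275/230593 ≈ -1.0897)
G(m, o) = 289 - m*o/9 (G(m, o) = -4 + ((m/(-9 + 0))*o + 293) = -4 + ((m/(-9))*o + 293) = -4 + ((-m/9)*o + 293) = -4 + (-m*o/9 + 293) = -4 + (293 - m*o/9) = 289 - m*o/9)
G(-89, -548) + w = (289 - 1/9*(-89)*(-548)) - 251275/230593 = (289 - 48772/9) - 251275/230593 = -46171/9 - 251275/230593 = -10648970878/2075337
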